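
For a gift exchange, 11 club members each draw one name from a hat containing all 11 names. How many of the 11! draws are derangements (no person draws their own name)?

14684570

The subfactorial !11 = [11!/e] (nearest integer).
11! = 39916800, and 39916800/e ≈ 14684570.08, so !11 = 14684570.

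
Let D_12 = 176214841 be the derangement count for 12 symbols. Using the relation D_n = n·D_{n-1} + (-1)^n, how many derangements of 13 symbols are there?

2290792932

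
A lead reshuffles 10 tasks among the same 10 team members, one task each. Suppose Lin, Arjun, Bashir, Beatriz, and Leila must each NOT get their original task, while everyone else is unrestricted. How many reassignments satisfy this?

2170680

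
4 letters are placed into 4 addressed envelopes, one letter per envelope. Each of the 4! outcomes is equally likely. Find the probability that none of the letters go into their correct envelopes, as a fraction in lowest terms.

Favorable outcomes: !4 = 9.
Total outcomes: 4! = 24.
Probability = 9/24 = 3/8.

3/8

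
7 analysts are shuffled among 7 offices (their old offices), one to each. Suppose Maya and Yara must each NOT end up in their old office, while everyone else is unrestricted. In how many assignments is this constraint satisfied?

3720

Let A_j be the event that the j-th constrained one is fixed. By inclusion-exclusion over the 2 events:
Σ_{j=0}^{2} (-1)^j C(2,j)(7-j)!
= C(2,0)·7! - C(2,1)·6! + C(2,2)·5!
= 5040 - 1440 + 120
= 3720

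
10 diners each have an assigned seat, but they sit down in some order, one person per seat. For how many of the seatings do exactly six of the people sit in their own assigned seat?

1890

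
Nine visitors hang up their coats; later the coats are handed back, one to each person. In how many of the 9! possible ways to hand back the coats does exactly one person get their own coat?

133497

Choose which one of the 9 is fixed: C(9,1) = 9.
The remaining 8 must be deranged: !8 = 14833.
Total: 9 × 14833 = 133497.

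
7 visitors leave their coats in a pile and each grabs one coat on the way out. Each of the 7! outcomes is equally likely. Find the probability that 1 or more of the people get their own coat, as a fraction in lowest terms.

Favorable outcomes: Σ_{i≥1} C(7,i)·!(7-i) = 7·265 + 21·44 + 35·9 + 35·2 + 21·1 + 7·0 + 1·1 = 3186.
Total outcomes: 7! = 5040.
Probability = 3186/5040 = 177/280.

177/280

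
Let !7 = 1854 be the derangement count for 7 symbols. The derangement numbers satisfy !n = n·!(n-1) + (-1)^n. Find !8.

14833

!8 = 8·1854 + 1 = 14833.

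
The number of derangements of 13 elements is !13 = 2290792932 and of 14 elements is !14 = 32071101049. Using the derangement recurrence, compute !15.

!15 = (15-1)·(!14 + !13) = 14·(32071101049 + 2290792932) = 14·34361893981 = 481066515734.

481066515734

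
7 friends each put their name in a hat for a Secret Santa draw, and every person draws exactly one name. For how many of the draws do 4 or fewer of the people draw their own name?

Sum C(7,i)·!(7-i) for i = 0..4:
  i=0: C(7,0)·!7 = 1·1854 = 1854
  i=1: C(7,1)·!6 = 7·265 = 1855
  i=2: C(7,2)·!5 = 21·44 = 924
  i=3: C(7,3)·!4 = 35·9 = 315
  i=4: C(7,4)·!3 = 35·2 = 70
Total = 5018.

5018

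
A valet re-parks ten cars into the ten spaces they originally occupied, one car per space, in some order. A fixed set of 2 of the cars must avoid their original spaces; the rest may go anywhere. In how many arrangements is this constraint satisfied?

Inclusion-exclusion on the 2 forbidden self-matches:
Σ_{j=0}^{2} (-1)^j C(2,j)(10-j)!
= C(2,0)·10! - C(2,1)·9! + C(2,2)·8!
= 3628800 - 725760 + 40320
= 2943360

2943360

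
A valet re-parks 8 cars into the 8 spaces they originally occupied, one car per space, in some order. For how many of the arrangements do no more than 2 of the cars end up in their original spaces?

# with exactly i fixed is C(8,i)·!(8-i); sum over i=0..2:
  i=0: C(8,0)·!8 = 1·14833 = 14833
  i=1: C(8,1)·!7 = 8·1854 = 14832
  i=2: C(8,2)·!6 = 28·265 = 7420
Total = 37085.

37085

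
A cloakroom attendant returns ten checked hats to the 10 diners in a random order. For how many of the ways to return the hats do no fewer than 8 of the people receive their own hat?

46

Sum C(10,i)·!(10-i) for i = 8..10:
  i=8: C(10,8)·!2 = 45·1 = 45
  i=9: C(10,9)·!1 = 10·0 = 0
  i=10: C(10,10)·!0 = 1·1 = 1
Total = 46.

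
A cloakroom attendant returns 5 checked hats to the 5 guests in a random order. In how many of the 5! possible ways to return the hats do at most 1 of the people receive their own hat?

89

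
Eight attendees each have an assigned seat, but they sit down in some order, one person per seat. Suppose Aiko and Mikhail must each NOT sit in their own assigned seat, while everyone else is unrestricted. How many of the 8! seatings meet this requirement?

30960

Let A_j be the event that the j-th constrained one is fixed. By inclusion-exclusion over the 2 events:
Σ_{j=0}^{2} (-1)^j C(2,j)(8-j)!
= C(2,0)·8! - C(2,1)·7! + C(2,2)·6!
= 40320 - 10080 + 720
= 30960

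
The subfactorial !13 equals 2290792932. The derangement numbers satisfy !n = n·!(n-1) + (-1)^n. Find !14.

!14 = 14·2290792932 + 1 = 32071101049.

32071101049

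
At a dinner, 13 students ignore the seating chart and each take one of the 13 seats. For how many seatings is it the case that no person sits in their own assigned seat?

!13 = 13! · Σ_{k=0}^{13} (-1)^k/k!
= 13! - 13!/1! + 13!/2! - 13!/3! + 13!/4! - 13!/5! + 13!/6! - 13!/7! + 13!/8! - 13!/9! + 13!/10! - 13!/11! + 13!/12! - 13!/13!
= 6227020800 - 6227020800 + 3113510400 - 1037836800 + 259459200 - 51891840 + 8648640 - 1235520 + 154440 - 17160 + 1716 - 156 + 13 - 1
= 2290792932

2290792932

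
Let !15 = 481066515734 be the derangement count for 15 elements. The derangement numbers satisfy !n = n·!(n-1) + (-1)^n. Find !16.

!16 = 16·481066515734 + 1 = 7697064251745.

7697064251745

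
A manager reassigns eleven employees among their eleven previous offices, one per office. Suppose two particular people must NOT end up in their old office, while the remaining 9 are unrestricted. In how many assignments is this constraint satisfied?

33022080

Inclusion-exclusion on the 2 forbidden self-matches:
Σ_{j=0}^{2} (-1)^j C(2,j)(11-j)!
= C(2,0)·11! - C(2,1)·10! + C(2,2)·9!
= 39916800 - 7257600 + 362880
= 33022080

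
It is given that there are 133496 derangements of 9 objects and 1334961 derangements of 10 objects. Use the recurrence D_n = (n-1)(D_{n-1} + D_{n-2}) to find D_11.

D_11 = (11-1)·(D_10 + D_9) = 10·(1334961 + 133496) = 10·1468457 = 14684570.

14684570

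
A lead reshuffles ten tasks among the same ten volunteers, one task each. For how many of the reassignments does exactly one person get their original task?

1334960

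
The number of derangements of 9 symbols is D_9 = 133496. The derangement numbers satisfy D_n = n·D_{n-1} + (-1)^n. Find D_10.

1334961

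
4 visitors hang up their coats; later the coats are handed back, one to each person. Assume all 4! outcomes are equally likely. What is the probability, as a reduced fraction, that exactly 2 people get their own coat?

Favorable outcomes: C(4,2)·!2 = 6·1 = 6.
Total outcomes: 4! = 24.
Probability = 6/24 = 1/4.

1/4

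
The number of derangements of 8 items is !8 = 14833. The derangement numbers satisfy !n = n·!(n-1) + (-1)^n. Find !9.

133496

!9 = 9·14833 - 1 = 133496.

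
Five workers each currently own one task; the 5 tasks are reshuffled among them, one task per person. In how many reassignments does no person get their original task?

Use !n = (n-1)(!(n-1) + !(n-2)).
!5 = 4·(9 + 2) = 4·11 = 44

44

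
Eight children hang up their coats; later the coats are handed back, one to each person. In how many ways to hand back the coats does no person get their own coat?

14833

Use !n = (n-1)(!(n-1) + !(n-2)).
!8 = 7·(1854 + 265) = 7·2119 = 14833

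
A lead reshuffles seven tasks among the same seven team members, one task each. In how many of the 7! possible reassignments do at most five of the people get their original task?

5039

# with exactly i fixed is C(7,i)·!(7-i); sum over i=0..5:
  i=0: C(7,0)·!7 = 1·1854 = 1854
  i=1: C(7,1)·!6 = 7·265 = 1855
  i=2: C(7,2)·!5 = 21·44 = 924
  i=3: C(7,3)·!4 = 35·9 = 315
  i=4: C(7,4)·!3 = 35·2 = 70
  i=5: C(7,5)·!2 = 21·1 = 21
Total = 5039.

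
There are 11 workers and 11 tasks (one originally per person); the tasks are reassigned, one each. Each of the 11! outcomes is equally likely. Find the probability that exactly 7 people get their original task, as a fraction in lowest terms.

1/13440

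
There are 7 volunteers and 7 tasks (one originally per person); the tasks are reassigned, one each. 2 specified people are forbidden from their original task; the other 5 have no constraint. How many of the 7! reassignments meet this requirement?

3720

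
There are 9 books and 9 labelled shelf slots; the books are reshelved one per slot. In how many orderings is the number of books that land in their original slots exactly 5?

1134

Choose which 5 of the 9 are fixed: C(9,5) = 126.
The remaining 4 must be deranged: !4 = 9.
Total: 126 × 9 = 1134.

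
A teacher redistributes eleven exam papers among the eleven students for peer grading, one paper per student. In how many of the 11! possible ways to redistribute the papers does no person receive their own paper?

14684570

By inclusion-exclusion, !11 = Σ (-1)^k · 11!/k! for k=0..11
= 11! - 11!/1! + 11!/2! - 11!/3! + 11!/4! - 11!/5! + 11!/6! - 11!/7! + 11!/8! - 11!/9! + 11!/10! - 11!/11!
= 39916800 - 39916800 + 19958400 - 6652800 + 1663200 - 332640 + 55440 - 7920 + 990 - 110 + 11 - 1
= 14684570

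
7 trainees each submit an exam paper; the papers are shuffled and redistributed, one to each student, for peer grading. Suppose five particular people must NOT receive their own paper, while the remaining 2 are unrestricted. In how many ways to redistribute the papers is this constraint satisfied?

Let A_j be the event that the j-th constrained one is fixed. By inclusion-exclusion over the 5 events:
Σ_{j=0}^{5} (-1)^j C(5,j)(7-j)!
= C(5,0)·7! - C(5,1)·6! + C(5,2)·5! - C(5,3)·4! + C(5,4)·3! - C(5,5)·2!
= 5040 - 3600 + 1200 - 240 + 30 - 2
= 2428

2428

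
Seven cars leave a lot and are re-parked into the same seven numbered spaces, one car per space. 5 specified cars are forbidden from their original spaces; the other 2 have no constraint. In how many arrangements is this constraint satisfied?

Let A_j be the event that the j-th constrained one is fixed. By inclusion-exclusion over the 5 events:
Σ_{j=0}^{5} (-1)^j C(5,j)(7-j)!
= C(5,0)·7! - C(5,1)·6! + C(5,2)·5! - C(5,3)·4! + C(5,4)·3! - C(5,5)·2!
= 5040 - 3600 + 1200 - 240 + 30 - 2
= 2428

2428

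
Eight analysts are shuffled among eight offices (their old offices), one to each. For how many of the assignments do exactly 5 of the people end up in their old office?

112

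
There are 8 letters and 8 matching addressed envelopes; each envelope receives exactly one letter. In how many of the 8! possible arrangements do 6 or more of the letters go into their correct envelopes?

29

# with exactly i fixed is C(8,i)·!(8-i); sum over i=6..8:
  i=6: C(8,6)·!2 = 28·1 = 28
  i=7: C(8,7)·!1 = 8·0 = 0
  i=8: C(8,8)·!0 = 1·1 = 1
Total = 29.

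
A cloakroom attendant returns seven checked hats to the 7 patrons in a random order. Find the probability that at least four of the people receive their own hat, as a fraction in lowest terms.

23/1260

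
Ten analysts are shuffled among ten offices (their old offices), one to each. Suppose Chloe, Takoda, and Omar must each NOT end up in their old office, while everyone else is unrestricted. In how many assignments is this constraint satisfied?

2656080

Let A_j be the event that the j-th constrained one is fixed. By inclusion-exclusion over the 3 events:
Σ_{j=0}^{3} (-1)^j C(3,j)(10-j)!
= C(3,0)·10! - C(3,1)·9! + C(3,2)·8! - C(3,3)·7!
= 3628800 - 1088640 + 120960 - 5040
= 2656080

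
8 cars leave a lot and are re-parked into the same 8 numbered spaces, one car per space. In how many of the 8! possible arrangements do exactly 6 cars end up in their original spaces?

28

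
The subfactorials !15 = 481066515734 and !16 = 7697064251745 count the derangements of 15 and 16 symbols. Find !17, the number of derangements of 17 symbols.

130850092279664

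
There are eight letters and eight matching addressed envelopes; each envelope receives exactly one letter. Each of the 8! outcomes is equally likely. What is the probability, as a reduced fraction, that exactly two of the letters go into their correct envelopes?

53/288

Favorable outcomes: C(8,2)·!6 = 28·265 = 7420.
Total outcomes: 8! = 40320.
Probability = 7420/40320 = 53/288.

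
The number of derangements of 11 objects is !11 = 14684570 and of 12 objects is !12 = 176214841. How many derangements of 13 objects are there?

2290792932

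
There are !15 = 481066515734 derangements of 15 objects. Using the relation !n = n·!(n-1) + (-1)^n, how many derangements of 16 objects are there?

7697064251745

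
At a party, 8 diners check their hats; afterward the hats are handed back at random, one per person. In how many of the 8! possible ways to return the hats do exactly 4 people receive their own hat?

630

Pick the 4 fixed positions: C(8,4) = 70 ways.
The remaining 4 must be deranged: !4 = 9.
Total: 70 × 9 = 630.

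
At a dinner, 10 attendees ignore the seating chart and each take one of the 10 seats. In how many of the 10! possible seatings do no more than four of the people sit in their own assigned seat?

3615536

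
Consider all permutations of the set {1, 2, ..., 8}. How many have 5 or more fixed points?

# with exactly i fixed is C(8,i)·!(8-i); sum over i=5..8:
  i=5: C(8,5)·!3 = 56·2 = 112
  i=6: C(8,6)·!2 = 28·1 = 28
  i=7: C(8,7)·!1 = 8·0 = 0
  i=8: C(8,8)·!0 = 1·1 = 1
Total = 141.

141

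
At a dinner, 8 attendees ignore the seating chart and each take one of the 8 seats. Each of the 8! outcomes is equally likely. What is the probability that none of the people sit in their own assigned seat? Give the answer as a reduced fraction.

Favorable outcomes: !8 = 14833.
Total outcomes: 8! = 40320.
Probability = 14833/40320 = 2119/5760.

2119/5760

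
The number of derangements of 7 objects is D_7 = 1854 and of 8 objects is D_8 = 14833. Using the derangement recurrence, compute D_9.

133496

D_9 = (9-1)·(D_8 + D_7) = 8·(14833 + 1854) = 8·16687 = 133496.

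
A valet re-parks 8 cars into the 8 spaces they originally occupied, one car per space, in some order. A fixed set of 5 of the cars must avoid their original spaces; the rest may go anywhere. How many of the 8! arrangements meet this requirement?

21234

Inclusion-exclusion on the 5 forbidden self-matches:
Σ_{j=0}^{5} (-1)^j C(5,j)(8-j)!
= C(5,0)·8! - C(5,1)·7! + C(5,2)·6! - C(5,3)·5! + C(5,4)·4! - C(5,5)·3!
= 40320 - 25200 + 7200 - 1200 + 120 - 6
= 21234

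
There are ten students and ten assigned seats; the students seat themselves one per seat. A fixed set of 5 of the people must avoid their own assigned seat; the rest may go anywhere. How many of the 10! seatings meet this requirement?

Let A_j be the event that the j-th constrained one is fixed. By inclusion-exclusion over the 5 events:
Σ_{j=0}^{5} (-1)^j C(5,j)(10-j)!
= C(5,0)·10! - C(5,1)·9! + C(5,2)·8! - C(5,3)·7! + C(5,4)·6! - C(5,5)·5!
= 3628800 - 1814400 + 403200 - 50400 + 3600 - 120
= 2170680

2170680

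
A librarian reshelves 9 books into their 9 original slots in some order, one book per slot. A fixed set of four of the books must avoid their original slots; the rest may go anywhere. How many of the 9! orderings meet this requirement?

Let A_j be the event that the j-th constrained one is fixed. By inclusion-exclusion over the 4 events:
Σ_{j=0}^{4} (-1)^j C(4,j)(9-j)!
= C(4,0)·9! - C(4,1)·8! + C(4,2)·7! - C(4,3)·6! + C(4,4)·5!
= 362880 - 161280 + 30240 - 2880 + 120
= 229080

229080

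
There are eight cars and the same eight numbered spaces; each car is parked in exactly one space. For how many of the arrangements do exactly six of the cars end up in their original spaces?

28

Pick the 6 fixed positions: C(8,6) = 28 ways.
The other 2 form a derangement: !2 = 1.
Total: 28 × 1 = 28.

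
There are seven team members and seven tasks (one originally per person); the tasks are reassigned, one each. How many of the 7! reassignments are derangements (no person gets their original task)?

1854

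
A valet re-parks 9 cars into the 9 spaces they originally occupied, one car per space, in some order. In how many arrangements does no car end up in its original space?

133496

By inclusion-exclusion, !9 = Σ (-1)^k · 9!/k! for k=0..9
= 9! - 9!/1! + 9!/2! - 9!/3! + 9!/4! - 9!/5! + 9!/6! - 9!/7! + 9!/8! - 9!/9!
= 362880 - 362880 + 181440 - 60480 + 15120 - 3024 + 504 - 72 + 9 - 1
= 133496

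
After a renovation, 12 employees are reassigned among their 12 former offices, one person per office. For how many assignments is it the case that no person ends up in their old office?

176214841

Use !n = n·!(n-1) + (-1)^n.
!12 = 12·14684570 + 1 = 176214841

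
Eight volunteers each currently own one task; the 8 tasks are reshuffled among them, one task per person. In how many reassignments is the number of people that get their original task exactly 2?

Choose which 2 of the 8 are fixed: C(8,2) = 28.
The other 6 form a derangement: !6 = 265.
Total: 28 × 265 = 7420.

7420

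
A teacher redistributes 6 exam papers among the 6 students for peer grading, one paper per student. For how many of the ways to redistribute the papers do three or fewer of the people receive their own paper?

704

# with exactly i fixed is C(6,i)·!(6-i); sum over i=0..3:
  i=0: C(6,0)·!6 = 1·265 = 265
  i=1: C(6,1)·!5 = 6·44 = 264
  i=2: C(6,2)·!4 = 15·9 = 135
  i=3: C(6,3)·!3 = 20·2 = 40
Total = 704.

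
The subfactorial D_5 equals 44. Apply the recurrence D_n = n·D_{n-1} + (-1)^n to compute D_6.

265

D_6 = 6·44 + 1 = 265.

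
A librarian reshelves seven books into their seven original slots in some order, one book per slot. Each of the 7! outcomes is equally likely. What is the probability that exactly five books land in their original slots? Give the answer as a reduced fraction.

1/240

Favorable outcomes: C(7,5)·!2 = 21·1 = 21.
Total outcomes: 7! = 5040.
Probability = 21/5040 = 1/240.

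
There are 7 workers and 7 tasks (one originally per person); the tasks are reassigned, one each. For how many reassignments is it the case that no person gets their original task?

The number of derangements of 7 is !7 = Σ_{k=0}^{7} (-1)^k·7!/k!
= 7! - 7!/1! + 7!/2! - 7!/3! + 7!/4! - 7!/5! + 7!/6! - 7!/7!
= 5040 - 5040 + 2520 - 840 + 210 - 42 + 7 - 1
= 1854

1854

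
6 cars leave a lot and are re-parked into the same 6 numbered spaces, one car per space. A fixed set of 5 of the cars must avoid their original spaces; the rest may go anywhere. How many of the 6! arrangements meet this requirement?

Let A_j be the event that the j-th constrained one is fixed. By inclusion-exclusion over the 5 events:
Σ_{j=0}^{5} (-1)^j C(5,j)(6-j)!
= C(5,0)·6! - C(5,1)·5! + C(5,2)·4! - C(5,3)·3! + C(5,4)·2! - C(5,5)·1!
= 720 - 600 + 240 - 60 + 10 - 1
= 309

309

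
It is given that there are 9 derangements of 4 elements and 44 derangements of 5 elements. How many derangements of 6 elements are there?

D_6 = (6-1)·(D_5 + D_4) = 5·(44 + 9) = 5·53 = 265.

265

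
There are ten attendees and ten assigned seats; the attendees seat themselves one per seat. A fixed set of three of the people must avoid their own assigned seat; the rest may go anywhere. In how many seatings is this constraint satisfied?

Inclusion-exclusion on the 3 forbidden self-matches:
Σ_{j=0}^{3} (-1)^j C(3,j)(10-j)!
= C(3,0)·10! - C(3,1)·9! + C(3,2)·8! - C(3,3)·7!
= 3628800 - 1088640 + 120960 - 5040
= 2656080

2656080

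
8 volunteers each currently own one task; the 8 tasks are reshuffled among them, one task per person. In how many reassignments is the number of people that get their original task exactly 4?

Pick the 4 fixed positions: C(8,4) = 70 ways.
The remaining 4 must be deranged: !4 = 9.
Total: 70 × 9 = 630.

630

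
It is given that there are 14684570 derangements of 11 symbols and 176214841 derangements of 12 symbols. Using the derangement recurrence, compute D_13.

2290792932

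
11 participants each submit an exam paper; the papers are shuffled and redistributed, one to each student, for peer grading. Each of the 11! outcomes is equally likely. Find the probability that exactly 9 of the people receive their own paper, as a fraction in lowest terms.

Favorable outcomes: C(11,9)·!2 = 55·1 = 55.
Total outcomes: 11! = 39916800.
Probability = 55/39916800 = 1/725760.

1/725760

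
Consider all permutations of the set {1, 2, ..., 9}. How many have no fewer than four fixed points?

6883

# with exactly i fixed is C(9,i)·!(9-i); sum over i=4..9:
  i=4: C(9,4)·!5 = 126·44 = 5544
  i=5: C(9,5)·!4 = 126·9 = 1134
  i=6: C(9,6)·!3 = 84·2 = 168
  i=7: C(9,7)·!2 = 36·1 = 36
  i=8: C(9,8)·!1 = 9·0 = 0
  i=9: C(9,9)·!0 = 1·1 = 1
Total = 6883.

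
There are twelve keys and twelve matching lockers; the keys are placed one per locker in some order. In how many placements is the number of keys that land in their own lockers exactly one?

Choose which one of the 12 is fixed: C(12,1) = 12.
The remaining 11 must be deranged: !11 = 14684570.
Total: 12 × 14684570 = 176214840.

176214840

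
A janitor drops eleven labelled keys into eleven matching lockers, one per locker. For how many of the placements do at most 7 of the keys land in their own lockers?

39916414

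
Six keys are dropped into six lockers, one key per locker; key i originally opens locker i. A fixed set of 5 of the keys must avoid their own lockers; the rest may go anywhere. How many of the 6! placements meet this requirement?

309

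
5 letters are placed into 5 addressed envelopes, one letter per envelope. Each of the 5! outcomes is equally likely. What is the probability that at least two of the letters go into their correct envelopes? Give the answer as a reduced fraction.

Favorable outcomes: Σ_{i≥2} C(5,i)·!(5-i) = 10·2 + 10·1 + 5·0 + 1·1 = 31.
Total outcomes: 5! = 120.
Probability = 31/120 = 31/120.

31/120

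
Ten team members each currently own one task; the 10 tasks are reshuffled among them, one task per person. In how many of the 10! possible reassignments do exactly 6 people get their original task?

Pick the 6 fixed positions: C(10,6) = 210 ways.
The remaining 4 must be deranged: !4 = 9.
Total: 210 × 9 = 1890.

1890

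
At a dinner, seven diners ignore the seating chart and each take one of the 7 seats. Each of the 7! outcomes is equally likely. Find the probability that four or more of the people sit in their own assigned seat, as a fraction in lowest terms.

Favorable outcomes: Σ_{i≥4} C(7,i)·!(7-i) = 35·2 + 21·1 + 7·0 + 1·1 = 92.
Total outcomes: 7! = 5040.
Probability = 92/5040 = 23/1260.

23/1260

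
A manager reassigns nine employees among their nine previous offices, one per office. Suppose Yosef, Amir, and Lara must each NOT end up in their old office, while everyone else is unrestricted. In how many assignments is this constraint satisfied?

256320

Let A_j be the event that the j-th constrained one is fixed. By inclusion-exclusion over the 3 events:
Σ_{j=0}^{3} (-1)^j C(3,j)(9-j)!
= C(3,0)·9! - C(3,1)·8! + C(3,2)·7! - C(3,3)·6!
= 362880 - 120960 + 15120 - 720
= 256320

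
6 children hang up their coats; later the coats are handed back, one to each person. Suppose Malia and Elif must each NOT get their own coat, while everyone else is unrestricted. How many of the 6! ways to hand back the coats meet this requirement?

504

Let A_j be the event that the j-th constrained one is fixed. By inclusion-exclusion over the 2 events:
Σ_{j=0}^{2} (-1)^j C(2,j)(6-j)!
= C(2,0)·6! - C(2,1)·5! + C(2,2)·4!
= 720 - 240 + 24
= 504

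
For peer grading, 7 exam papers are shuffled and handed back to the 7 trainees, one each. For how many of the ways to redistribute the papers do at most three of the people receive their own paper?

4948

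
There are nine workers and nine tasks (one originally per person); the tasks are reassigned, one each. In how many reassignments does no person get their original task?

The subfactorial !9 = [9!/e] (nearest integer).
9! = 362880, and 362880/e ≈ 133496.09, so !9 = 133496.

133496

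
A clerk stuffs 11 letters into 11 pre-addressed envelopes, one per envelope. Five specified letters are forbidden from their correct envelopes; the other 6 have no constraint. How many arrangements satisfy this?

25022880

Inclusion-exclusion on the 5 forbidden self-matches:
Σ_{j=0}^{5} (-1)^j C(5,j)(11-j)!
= C(5,0)·11! - C(5,1)·10! + C(5,2)·9! - C(5,3)·8! + C(5,4)·7! - C(5,5)·6!
= 39916800 - 18144000 + 3628800 - 403200 + 25200 - 720
= 25022880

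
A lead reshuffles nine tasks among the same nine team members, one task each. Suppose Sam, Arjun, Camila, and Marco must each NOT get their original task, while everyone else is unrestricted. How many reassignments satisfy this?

Let A_j be the event that the j-th constrained one is fixed. By inclusion-exclusion over the 4 events:
Σ_{j=0}^{4} (-1)^j C(4,j)(9-j)!
= C(4,0)·9! - C(4,1)·8! + C(4,2)·7! - C(4,3)·6! + C(4,4)·5!
= 362880 - 161280 + 30240 - 2880 + 120
= 229080

229080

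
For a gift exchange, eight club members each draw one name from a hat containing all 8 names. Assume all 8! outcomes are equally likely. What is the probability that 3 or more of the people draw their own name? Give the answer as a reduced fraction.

647/8064

Favorable outcomes: Σ_{i≥3} C(8,i)·!(8-i) = 56·44 + 70·9 + 56·2 + 28·1 + 8·0 + 1·1 = 3235.
Total outcomes: 8! = 40320.
Probability = 3235/40320 = 647/8064.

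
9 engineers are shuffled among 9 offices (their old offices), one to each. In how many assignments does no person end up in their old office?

By inclusion-exclusion, !9 = Σ (-1)^k · 9!/k! for k=0..9
= 9! - 9!/1! + 9!/2! - 9!/3! + 9!/4! - 9!/5! + 9!/6! - 9!/7! + 9!/8! - 9!/9!
= 362880 - 362880 + 181440 - 60480 + 15120 - 3024 + 504 - 72 + 9 - 1
= 133496

133496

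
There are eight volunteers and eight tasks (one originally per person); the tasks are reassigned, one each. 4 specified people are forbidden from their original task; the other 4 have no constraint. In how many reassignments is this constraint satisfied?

24024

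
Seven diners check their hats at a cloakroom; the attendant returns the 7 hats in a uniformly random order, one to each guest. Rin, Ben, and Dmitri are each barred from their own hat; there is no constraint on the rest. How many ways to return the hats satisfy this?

Inclusion-exclusion on the 3 forbidden self-matches:
Σ_{j=0}^{3} (-1)^j C(3,j)(7-j)!
= C(3,0)·7! - C(3,1)·6! + C(3,2)·5! - C(3,3)·4!
= 5040 - 2160 + 360 - 24
= 3216

3216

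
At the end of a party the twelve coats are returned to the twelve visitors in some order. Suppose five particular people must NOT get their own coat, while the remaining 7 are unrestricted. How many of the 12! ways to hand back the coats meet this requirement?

312273360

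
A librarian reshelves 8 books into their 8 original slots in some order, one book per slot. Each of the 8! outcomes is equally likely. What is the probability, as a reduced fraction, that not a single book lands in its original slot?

2119/5760

Favorable outcomes: !8 = 14833.
Total outcomes: 8! = 40320.
Probability = 14833/40320 = 2119/5760.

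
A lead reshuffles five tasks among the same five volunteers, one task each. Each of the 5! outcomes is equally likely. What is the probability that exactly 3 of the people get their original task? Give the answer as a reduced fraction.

1/12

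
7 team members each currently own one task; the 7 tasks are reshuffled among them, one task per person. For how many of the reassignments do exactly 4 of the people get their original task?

70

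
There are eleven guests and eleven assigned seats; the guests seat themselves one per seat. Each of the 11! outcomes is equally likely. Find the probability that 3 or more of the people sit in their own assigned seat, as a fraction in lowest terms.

Favorable outcomes: Σ_{i≥3} C(11,i)·!(11-i) = 165·14833 + 330·1854 + 462·265 + 462·44 + 330·9 + 165·2 + 55·1 + 11·0 + 1·1 = 3205379.
Total outcomes: 11! = 39916800.
Probability = 3205379/39916800 = 3205379/39916800.

3205379/39916800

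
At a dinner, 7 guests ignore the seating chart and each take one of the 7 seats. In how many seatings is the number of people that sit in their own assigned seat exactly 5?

Pick the 5 fixed positions: C(7,5) = 21 ways.
The remaining 2 must be deranged: !2 = 1.
Total: 21 × 1 = 21.

21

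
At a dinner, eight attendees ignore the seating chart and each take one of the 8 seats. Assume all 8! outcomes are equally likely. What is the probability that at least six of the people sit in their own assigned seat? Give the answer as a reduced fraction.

Favorable outcomes: Σ_{i≥6} C(8,i)·!(8-i) = 28·1 + 8·0 + 1·1 = 29.
Total outcomes: 8! = 40320.
Probability = 29/40320 = 29/40320.

29/40320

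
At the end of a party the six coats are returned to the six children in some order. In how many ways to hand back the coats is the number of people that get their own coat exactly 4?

15

Choose which 4 of the 6 are fixed: C(6,4) = 15.
The other 2 form a derangement: !2 = 1.
Total: 15 × 1 = 15.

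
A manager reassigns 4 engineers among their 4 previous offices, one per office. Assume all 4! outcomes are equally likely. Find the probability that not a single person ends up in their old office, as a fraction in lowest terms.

3/8

Favorable outcomes: !4 = 9.
Total outcomes: 4! = 24.
Probability = 9/24 = 3/8.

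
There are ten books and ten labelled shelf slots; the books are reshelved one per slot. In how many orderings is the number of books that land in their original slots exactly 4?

Choose which 4 of the 10 are fixed: C(10,4) = 210.
The other 6 form a derangement: !6 = 265.
Total: 210 × 265 = 55650.

55650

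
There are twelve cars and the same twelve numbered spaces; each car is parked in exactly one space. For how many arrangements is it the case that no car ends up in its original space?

176214841

!12 = 12! · Σ_{k=0}^{12} (-1)^k/k!
= 12! - 12!/1! + 12!/2! - 12!/3! + 12!/4! - 12!/5! + 12!/6! - 12!/7! + 12!/8! - 12!/9! + 12!/10! - 12!/11! + 12!/12!
= 479001600 - 479001600 + 239500800 - 79833600 + 19958400 - 3991680 + 665280 - 95040 + 11880 - 1320 + 132 - 12 + 1
= 176214841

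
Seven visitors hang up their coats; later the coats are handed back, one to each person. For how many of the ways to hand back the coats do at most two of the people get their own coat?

# with exactly i fixed is C(7,i)·!(7-i); sum over i=0..2:
  i=0: C(7,0)·!7 = 1·1854 = 1854
  i=1: C(7,1)·!6 = 7·265 = 1855
  i=2: C(7,2)·!5 = 21·44 = 924
Total = 4633.

4633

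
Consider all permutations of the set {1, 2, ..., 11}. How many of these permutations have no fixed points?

14684570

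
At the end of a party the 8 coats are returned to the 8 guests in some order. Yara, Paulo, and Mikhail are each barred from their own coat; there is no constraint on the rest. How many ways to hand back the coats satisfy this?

27240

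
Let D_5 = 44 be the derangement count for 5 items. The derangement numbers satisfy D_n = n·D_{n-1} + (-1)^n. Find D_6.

265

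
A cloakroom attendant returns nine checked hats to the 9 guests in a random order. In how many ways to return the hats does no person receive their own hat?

133496

By inclusion-exclusion, !9 = Σ (-1)^k · 9!/k! for k=0..9
= 9! - 9!/1! + 9!/2! - 9!/3! + 9!/4! - 9!/5! + 9!/6! - 9!/7! + 9!/8! - 9!/9!
= 362880 - 362880 + 181440 - 60480 + 15120 - 3024 + 504 - 72 + 9 - 1
= 133496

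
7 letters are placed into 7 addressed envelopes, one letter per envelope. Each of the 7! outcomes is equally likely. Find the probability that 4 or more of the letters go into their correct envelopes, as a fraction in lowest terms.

Favorable outcomes: Σ_{i≥4} C(7,i)·!(7-i) = 35·2 + 21·1 + 7·0 + 1·1 = 92.
Total outcomes: 7! = 5040.
Probability = 92/5040 = 23/1260.

23/1260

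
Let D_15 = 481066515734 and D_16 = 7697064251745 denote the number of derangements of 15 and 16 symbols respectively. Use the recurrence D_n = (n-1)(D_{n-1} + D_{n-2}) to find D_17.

D_17 = (17-1)·(D_16 + D_15) = 16·(7697064251745 + 481066515734) = 16·8178130767479 = 130850092279664.

130850092279664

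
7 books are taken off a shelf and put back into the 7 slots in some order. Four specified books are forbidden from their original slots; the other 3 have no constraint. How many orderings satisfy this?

Let A_j be the event that the j-th constrained one is fixed. By inclusion-exclusion over the 4 events:
Σ_{j=0}^{4} (-1)^j C(4,j)(7-j)!
= C(4,0)·7! - C(4,1)·6! + C(4,2)·5! - C(4,3)·4! + C(4,4)·3!
= 5040 - 2880 + 720 - 96 + 6
= 2790

2790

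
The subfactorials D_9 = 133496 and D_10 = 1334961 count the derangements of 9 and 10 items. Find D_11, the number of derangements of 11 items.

D_11 = (11-1)·(D_10 + D_9) = 10·(1334961 + 133496) = 10·1468457 = 14684570.

14684570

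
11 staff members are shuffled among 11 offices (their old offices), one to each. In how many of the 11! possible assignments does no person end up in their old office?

The number of derangements of 11 is !11 = Σ_{k=0}^{11} (-1)^k·11!/k!
= 11! - 11!/1! + 11!/2! - 11!/3! + 11!/4! - 11!/5! + 11!/6! - 11!/7! + 11!/8! - 11!/9! + 11!/10! - 11!/11!
= 39916800 - 39916800 + 19958400 - 6652800 + 1663200 - 332640 + 55440 - 7920 + 990 - 110 + 11 - 1
= 14684570

14684570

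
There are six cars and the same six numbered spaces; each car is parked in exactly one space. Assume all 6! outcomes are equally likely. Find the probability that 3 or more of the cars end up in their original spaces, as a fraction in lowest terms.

7/90

Favorable outcomes: Σ_{i≥3} C(6,i)·!(6-i) = 20·2 + 15·1 + 6·0 + 1·1 = 56.
Total outcomes: 6! = 720.
Probability = 56/720 = 7/90.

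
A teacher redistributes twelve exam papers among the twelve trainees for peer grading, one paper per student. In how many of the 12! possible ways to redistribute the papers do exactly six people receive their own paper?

244860

Choose which 6 of the 12 are fixed: C(12,6) = 924.
The other 6 form a derangement: !6 = 265.
Total: 924 × 265 = 244860.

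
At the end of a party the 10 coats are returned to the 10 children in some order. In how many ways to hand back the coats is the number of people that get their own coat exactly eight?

Choose which 8 of the 10 are fixed: C(10,8) = 45.
The remaining 2 must be deranged: !2 = 1.
Total: 45 × 1 = 45.

45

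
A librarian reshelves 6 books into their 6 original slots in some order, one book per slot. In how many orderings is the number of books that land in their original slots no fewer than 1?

Sum C(6,i)·!(6-i) for i = 1..6:
  i=1: C(6,1)·!5 = 6·44 = 264
  i=2: C(6,2)·!4 = 15·9 = 135
  i=3: C(6,3)·!3 = 20·2 = 40
  i=4: C(6,4)·!2 = 15·1 = 15
  i=5: C(6,5)·!1 = 6·0 = 0
  i=6: C(6,6)·!0 = 1·1 = 1
Total = 455.

455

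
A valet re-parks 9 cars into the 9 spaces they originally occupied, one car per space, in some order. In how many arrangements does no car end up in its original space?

133496

The number of derangements of 9 is !9 = Σ_{k=0}^{9} (-1)^k·9!/k!
= 9! - 9!/1! + 9!/2! - 9!/3! + 9!/4! - 9!/5! + 9!/6! - 9!/7! + 9!/8! - 9!/9!
= 362880 - 362880 + 181440 - 60480 + 15120 - 3024 + 504 - 72 + 9 - 1
= 133496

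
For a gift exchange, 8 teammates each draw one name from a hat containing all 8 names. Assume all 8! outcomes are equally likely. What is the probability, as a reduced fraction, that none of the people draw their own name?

Favorable outcomes: !8 = 14833.
Total outcomes: 8! = 40320.
Probability = 14833/40320 = 2119/5760.

2119/5760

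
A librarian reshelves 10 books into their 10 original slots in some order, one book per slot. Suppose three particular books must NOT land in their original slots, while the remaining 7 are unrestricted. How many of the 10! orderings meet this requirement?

2656080

Inclusion-exclusion on the 3 forbidden self-matches:
Σ_{j=0}^{3} (-1)^j C(3,j)(10-j)!
= C(3,0)·10! - C(3,1)·9! + C(3,2)·8! - C(3,3)·7!
= 3628800 - 1088640 + 120960 - 5040
= 2656080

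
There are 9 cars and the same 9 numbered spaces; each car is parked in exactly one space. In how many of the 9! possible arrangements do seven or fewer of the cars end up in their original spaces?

Sum C(9,i)·!(9-i) for i = 0..7:
  i=0: C(9,0)·!9 = 1·133496 = 133496
  i=1: C(9,1)·!8 = 9·14833 = 133497
  i=2: C(9,2)·!7 = 36·1854 = 66744
  i=3: C(9,3)·!6 = 84·265 = 22260
  i=4: C(9,4)·!5 = 126·44 = 5544
  i=5: C(9,5)·!4 = 126·9 = 1134
  i=6: C(9,6)·!3 = 84·2 = 168
  i=7: C(9,7)·!2 = 36·1 = 36
Total = 362879.

362879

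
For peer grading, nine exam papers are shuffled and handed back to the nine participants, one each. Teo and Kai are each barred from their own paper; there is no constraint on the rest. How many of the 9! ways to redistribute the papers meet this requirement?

Let A_j be the event that the j-th constrained one is fixed. By inclusion-exclusion over the 2 events:
Σ_{j=0}^{2} (-1)^j C(2,j)(9-j)!
= C(2,0)·9! - C(2,1)·8! + C(2,2)·7!
= 362880 - 80640 + 5040
= 287280

287280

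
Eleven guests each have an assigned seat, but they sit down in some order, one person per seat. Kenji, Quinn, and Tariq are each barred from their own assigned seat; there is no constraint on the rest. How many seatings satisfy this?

30078720

Let A_j be the event that the j-th constrained one is fixed. By inclusion-exclusion over the 3 events:
Σ_{j=0}^{3} (-1)^j C(3,j)(11-j)!
= C(3,0)·11! - C(3,1)·10! + C(3,2)·9! - C(3,3)·8!
= 39916800 - 10886400 + 1088640 - 40320
= 30078720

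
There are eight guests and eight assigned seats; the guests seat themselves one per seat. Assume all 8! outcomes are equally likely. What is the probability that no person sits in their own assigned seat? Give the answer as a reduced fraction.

2119/5760

Favorable outcomes: !8 = 14833.
Total outcomes: 8! = 40320.
Probability = 14833/40320 = 2119/5760.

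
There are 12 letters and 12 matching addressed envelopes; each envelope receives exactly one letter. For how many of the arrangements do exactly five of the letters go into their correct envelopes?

Choose which 5 of the 12 are fixed: C(12,5) = 792.
The other 7 form a derangement: !7 = 1854.
Total: 792 × 1854 = 1468368.

1468368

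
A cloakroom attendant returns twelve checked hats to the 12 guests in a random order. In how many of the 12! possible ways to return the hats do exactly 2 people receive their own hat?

88107426

Choose which 2 of the 12 are fixed: C(12,2) = 66.
The remaining 10 must be deranged: !10 = 1334961.
Total: 66 × 1334961 = 88107426.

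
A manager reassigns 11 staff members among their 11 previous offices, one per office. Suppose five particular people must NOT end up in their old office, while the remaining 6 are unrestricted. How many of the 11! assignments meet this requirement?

Inclusion-exclusion on the 5 forbidden self-matches:
Σ_{j=0}^{5} (-1)^j C(5,j)(11-j)!
= C(5,0)·11! - C(5,1)·10! + C(5,2)·9! - C(5,3)·8! + C(5,4)·7! - C(5,5)·6!
= 39916800 - 18144000 + 3628800 - 403200 + 25200 - 720
= 25022880

25022880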